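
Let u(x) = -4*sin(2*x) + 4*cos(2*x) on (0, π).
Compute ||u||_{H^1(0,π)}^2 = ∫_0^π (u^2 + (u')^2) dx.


||u||_{H^1(0,π)}^2 = 80*π

u'(x) = -8*sin(2*x) - 8*cos(2*x).
Expand u² and (u')² and integrate term by term on (0, π), using: for integers n ≥ 1, ∫_0^π sin²(nx) dx = ∫_0^π cos²(nx) dx = π/2; for n ≠ n', ∫_0^π sin(nx)sin(n'x) dx = ∫_0^π cos(nx)cos(n'x) dx = 0; and by product-to-sum, ∫_0^π sin(nx)cos(n'x) dx = ½∫_0^π [sin((n+n')x) + sin((n−n')x)] dx, which is 0 when n+n' is even and 2n/(n²−n'²) when n+n' is odd (it need not vanish on (0, π)).
  u² squared terms: (-4)²·∫sin(2x)² dx = 16·π/2 = 8*π;  (4)²·∫cos(2x)² dx = 16·π/2 = 8*π.
  u² cross terms: 2·(-4)·(4)·∫sin(2x)·cos(2x) dx = -32·(0) = 0.
  So ∫_0^π u² dx = 8*π + 8*π + 0 = 16*π.
  (u')² squared terms: (-8)²·∫cos(2x)² dx = 64·π/2 = 32*π;  (-8)²·∫sin(2x)² dx = 64·π/2 = 32*π.
  (u')² cross terms: 2·(-8)·(-8)·∫cos(2x)·sin(2x) dx = 128·(0) = 0.
  So ∫_0^π (u')² dx = 32*π + 32*π + 0 = 64*π.
||u||_{H^1}^2 = (16*π) + (64*π) = 80*π.


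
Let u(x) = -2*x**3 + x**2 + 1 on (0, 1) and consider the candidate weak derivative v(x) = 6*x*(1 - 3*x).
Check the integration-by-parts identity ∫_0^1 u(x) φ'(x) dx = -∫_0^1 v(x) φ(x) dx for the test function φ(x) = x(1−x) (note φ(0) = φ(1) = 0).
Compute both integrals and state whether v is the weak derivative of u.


LHS = 2/15, RHS = 2/5. No, v is not the weak derivative of u.

u(x) = -2*x**3 + x**2 + 1, classical derivative u'(x) = -6*x**2 + 2*x.
φ(x) = x(1−x), so φ'(x) = 1 - 2*x.
Note φ(0) = φ(1) = 0, so the boundary term u·φ vanishes.
LHS = ∫_0^1 u(x) φ'(x) dx = ∫_0^1 (4*x^4 - 4*x^3 + x^2 - 2*x + 1) dx. Term by term:
  ∫_0^1 4*x^4 dx = 4/5;  ∫_0^1 -4*x^3 dx = -1;  ∫_0^1 x^2 dx = 1/3;
  ∫_0^1 -2*x dx = -1;  ∫_0^1 1 dx = 1.
Sum: 4/5 − 1 + 1/3 − 1 + 1 = 2/15.
So LHS = 2/15.
∫_0^1 v(x) φ(x) dx = ∫_0^1 (18*x^4 - 24*x^3 + 6*x^2) dx. Term by term:
  ∫_0^1 18*x^4 dx = 18/5;  ∫_0^1 -24*x^3 dx = -6;  ∫_0^1 6*x^2 dx = 2.
Sum: 18/5 − 6 + 2 = -2/5.
So RHS = -∫_0^1 v(x) φ(x) dx = 2/5.
LHS − RHS = -4/15 ≠ 0, so the identity fails.
(For a valid weak derivative the identity must hold for EVERY test function, in particular this one. The failure shows v is NOT the weak derivative of u.)
Correct weak derivative would be u'(x) = -6*x**2 + 2*x.


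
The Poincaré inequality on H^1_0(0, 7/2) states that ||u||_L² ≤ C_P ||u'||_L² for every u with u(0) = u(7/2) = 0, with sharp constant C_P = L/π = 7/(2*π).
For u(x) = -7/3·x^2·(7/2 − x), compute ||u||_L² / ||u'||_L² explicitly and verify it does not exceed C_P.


||u||_L² / ||u'||_L² = sqrt(14)/4 < C_P = 7/(2*π).

u(x) = -7/3·x^2·(7/2 − x), so u'(x) = 7*x*(3*x - 7)/3.
u(x) = -7/3·x^2·(7/2 − x) vanishes at x = 0 and x = 7/2, so u ∈ H^1_0(0, 7/2). Differentiate via the product rule and integrate the resulting polynomials term by term.
  ∫_0^7/2 u² dx = ∫_0^7/2 (49*x^6/9 - 343*x^5/9 + 2401*x^4/36) dx. Term by term:
    ∫_0^7/2 49*x^6/9 dx = 5764801/1152;  ∫_0^7/2 -343*x^5/9 dx = -40353607/3456;  ∫_0^7/2 2401*x^4/36 dx = 40353607/5760.
  Sum: 5764801/1152 − 40353607/3456 + 40353607/5760 = 5764801/17280.
  ∫_0^7/2 (u')² dx = ∫_0^7/2 (49*x^4 - 686*x^3/3 + 2401*x^2/9) dx. Term by term:
    ∫_0^7/2 49*x^4 dx = 823543/160;  ∫_0^7/2 -686*x^3/3 dx = -823543/96;  ∫_0^7/2 2401*x^2/9 dx = 823543/216.
  Sum: 823543/160 − 823543/96 + 823543/216 = 823543/2160.
∫_0^7/2 u² dx = 5764801/17280, so ||u||_L² = 2401*sqrt(30)/720.
∫_0^7/2 (u')² dx = 823543/2160, so ||u'||_L² = 343*sqrt(105)/180.
Ratio ||u||_L² / ||u'||_L² = sqrt(14)/4.
Sharp Poincaré constant on H^1_0(0, 7/2) is C_P = L/π = 7/(2*π), achieved by sin(2*π/7·x).
A polynomial bump cannot attain the sharp Poincaré constant (only the first sine eigenfunction does), so the ratio is strictly less than C_P, consistent with ||u||_L² ≤ C_P ||u'||_L².


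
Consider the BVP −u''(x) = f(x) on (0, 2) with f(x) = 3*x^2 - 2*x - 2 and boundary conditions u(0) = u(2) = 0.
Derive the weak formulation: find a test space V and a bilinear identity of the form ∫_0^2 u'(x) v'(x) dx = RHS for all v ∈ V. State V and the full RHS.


V = H^1_0(0, 2) (so v(0) = v(2) = 0); weak form: ∫_0^2 u'v' dx = ∫_0^2 (3*x^2 - 2*x - 2) v dx for all v ∈ V.

Multiply both sides by a test function v and integrate from 0 to 2:
  ∫_0^2 −u''(x) v(x) dx = ∫_0^2 f(x) v(x) dx.
Integrate the LHS by parts once:
  ∫_0^2 −u'' v dx = −[u'(x) v(x)]_0^2 + ∫_0^2 u'(x) v'(x) dx.
Thus ∫_0^2 u'(x) v'(x) dx = ∫_0^2 f(x) v(x) dx + [u'(x) v(x)]_0^2.
Choose V so that boundary terms are either known or forced to vanish.
u is Dirichlet: u(0) = u(2) = 0. Let V = H^1_0(0, 2); then v(0) = v(2) = 0, and [u' v]_0^2 = 0.
Weak formulation: find u (satisfying any essential BC) such that ∫_0^2 u'(x) v'(x) dx = ∫_0^2 f v dx for all v ∈ V.
Substituting f(x) = 3*x^2 - 2*x - 2, the right-hand side is ∫_0^2 (3*x^2 - 2*x - 2) v dx.


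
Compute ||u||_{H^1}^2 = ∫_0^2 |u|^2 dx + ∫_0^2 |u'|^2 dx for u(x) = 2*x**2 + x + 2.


||u||_{H^1}^2 = 2134/15

The H^1 norm (squared) on an interval (0, L) is
  ||u||_{H^1}^2 = ∫_0^L u(x)^2 dx + ∫_0^L u'(x)^2 dx.
Compute u'(x) = 4*x + 1.
Then u(x)^2 = 4*x**4 + 4*x**3 + 9*x**2 + 4*x + 4 and u'(x)^2 = 16*x**2 + 8*x + 1.
Integrate each monomial from 0 to 2 using ∫_0^2 c·x^n dx = c·2^(n+1)/(n+1):
  ∫_0^2 u(x)^2 dx = ∫_0^2 (4*x^4 + 4*x^3 + 9*x^2 + 4*x + 4) dx. Term by term:
    ∫_0^2 4*x^4 dx = 128/5;  ∫_0^2 4*x^3 dx = 16;  ∫_0^2 9*x^2 dx = 24;
    ∫_0^2 4*x dx = 8;  ∫_0^2 4 dx = 8.
  Sum: 128/5 + 16 + 24 + 8 + 8 = 408/5.
  ∫_0^2 u'(x)^2 dx = ∫_0^2 (16*x^2 + 8*x + 1) dx. Term by term:
    ∫_0^2 16*x^2 dx = 128/3;  ∫_0^2 8*x dx = 16;  ∫_0^2 1 dx = 2.
  Sum: 128/3 + 16 + 2 = 182/3.
Adding: ||u||_{H^1}^2 = 408/5 + 182/3 = 2134/15.


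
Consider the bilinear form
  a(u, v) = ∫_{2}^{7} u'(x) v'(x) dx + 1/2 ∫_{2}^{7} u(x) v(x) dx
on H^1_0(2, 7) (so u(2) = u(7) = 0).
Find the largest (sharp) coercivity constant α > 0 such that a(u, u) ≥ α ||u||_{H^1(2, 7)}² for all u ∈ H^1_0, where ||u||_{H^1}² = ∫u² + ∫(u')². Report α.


α = (π^2 + 25/2)/(π^2 + 25)

Coercivity of a(·,·) on H^1_0(2, 7) means a(u, u) ≥ α ||u||_{H^1}² for every u ∈ H^1_0.
The interval has length L = 5, and Poincaré/coercivity depend only on L. Here a(u, u) = ∫(u')² + (1/2)·∫u².
Here 0 < c = 1/2 < 1. The condition a(u,u) ≥ α||u||_{H^1}² reads (1−α)∫(u')² ≥ (α−c)∫u². Any admissible α is ≤ 1 (rapidly oscillating u have ∫u²/∫(u')² → 0), and α = 1 would force 0 ≥ (1−c)∫u², impossible since c < 1; so 1−α > 0. By the sharp Poincaré inequality on H^1_0 of an interval of length L, ∫(u')² ≥ (π/L)²∫u² with equality for the first sine mode sin(π(x−x₀)/L) (x₀ the left endpoint), so the inequality holds for all u iff (1−α)(π/L)² ≥ α − c, i.e. α ≤ ((π/L)² + c)/((π/L)² + 1) = (1 + c(L/π)²)/(1 + (L/π)²). With (π/L)² = π^2/25 and c = 1/2, the largest admissible constant is α = ((π/L)² + c)/((π/L)² + 1).
Simplifying, α = (π^2 + 25/2)/(π^2 + 25).


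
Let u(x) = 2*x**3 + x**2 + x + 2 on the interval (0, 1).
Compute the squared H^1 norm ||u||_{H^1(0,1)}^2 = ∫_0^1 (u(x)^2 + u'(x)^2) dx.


||u||_{H^1}^2 = 7127/210

The H^1 norm (squared) on an interval (0, L) is
  ||u||_{H^1}^2 = ∫_0^L u(x)^2 dx + ∫_0^L u'(x)^2 dx.
Compute u'(x) = 6*x**2 + 2*x + 1.
Then u(x)^2 = 4*x**6 + 4*x**5 + 5*x**4 + 10*x**3 + 5*x**2 + 4*x + 4 and u'(x)^2 = 36*x**4 + 24*x**3 + 16*x**2 + 4*x + 1.
Integrate each monomial from 0 to 1 using ∫_0^1 c·x^n dx = c·1^(n+1)/(n+1):
  ∫_0^1 u(x)^2 dx = ∫_0^1 (4*x^6 + 4*x^5 + 5*x^4 + 10*x^3 + 5*x^2 + 4*x + 4) dx. Term by term:
    ∫_0^1 4*x^6 dx = 4/7;  ∫_0^1 4*x^5 dx = 2/3;  ∫_0^1 5*x^4 dx = 1;
    ∫_0^1 10*x^3 dx = 5/2;  ∫_0^1 5*x^2 dx = 5/3;  ∫_0^1 4*x dx = 2;
    ∫_0^1 4 dx = 4.
  Sum: 4/7 + 2/3 + 1 + 5/2 + 5/3 + 2 + 4 = 521/42.
  ∫_0^1 u'(x)^2 dx = ∫_0^1 (36*x^4 + 24*x^3 + 16*x^2 + 4*x + 1) dx. Term by term:
    ∫_0^1 36*x^4 dx = 36/5;  ∫_0^1 24*x^3 dx = 6;  ∫_0^1 16*x^2 dx = 16/3;
    ∫_0^1 4*x dx = 2;  ∫_0^1 1 dx = 1.
  Sum: 36/5 + 6 + 16/3 + 2 + 1 = 323/15.
Adding: ||u||_{H^1}^2 = 521/42 + 323/15 = 7127/210.


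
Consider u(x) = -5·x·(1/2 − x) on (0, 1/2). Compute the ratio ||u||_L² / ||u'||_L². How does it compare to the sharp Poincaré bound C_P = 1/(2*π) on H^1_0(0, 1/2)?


||u||_L² / ||u'||_L² = sqrt(10)/20 < C_P = 1/(2*π).

u(x) = -5·x·(1/2 − x), so u'(x) = 10*x - 5/2.
u(x) = -5·x·(1/2 − x) vanishes at x = 0 and x = 1/2, so u ∈ H^1_0(0, 1/2). Differentiate via the product rule and integrate the resulting polynomials term by term.
  ∫_0^1/2 u² dx = ∫_0^1/2 (25*x^4 - 25*x^3 + 25*x^2/4) dx. Term by term:
    ∫_0^1/2 25*x^4 dx = 5/32;  ∫_0^1/2 -25*x^3 dx = -25/64;  ∫_0^1/2 25*x^2/4 dx = 25/96.
  Sum: 5/32 − 25/64 + 25/96 = 5/192.
  ∫_0^1/2 (u')² dx = ∫_0^1/2 (100*x^2 - 50*x + 25/4) dx. Term by term:
    ∫_0^1/2 100*x^2 dx = 25/6;  ∫_0^1/2 -50*x dx = -25/4;  ∫_0^1/2 25/4 dx = 25/8.
  Sum: 25/6 − 25/4 + 25/8 = 25/24.
∫_0^1/2 u² dx = 5/192, so ||u||_L² = sqrt(15)/24.
∫_0^1/2 (u')² dx = 25/24, so ||u'||_L² = 5*sqrt(6)/12.
Ratio ||u||_L² / ||u'||_L² = sqrt(10)/20.
Sharp Poincaré constant on H^1_0(0, 1/2) is C_P = L/π = 1/(2*π), achieved by sin(2*π·x).
A polynomial bump cannot attain the sharp Poincaré constant (only the first sine eigenfunction does), so the ratio is strictly less than C_P, consistent with ||u||_L² ≤ C_P ||u'||_L².


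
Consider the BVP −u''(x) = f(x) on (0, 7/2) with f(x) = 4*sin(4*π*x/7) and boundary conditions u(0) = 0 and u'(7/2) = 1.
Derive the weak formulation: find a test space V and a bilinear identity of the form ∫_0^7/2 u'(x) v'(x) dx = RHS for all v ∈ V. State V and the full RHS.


V = {v ∈ H^1(0, 7/2) : v(0) = 0} (test functions vanish at x = 0 where u is specified); weak form: ∫_0^7/2 u'v' dx = ∫_0^7/2 (4*sin(4*π*x/7)) v dx + v(7/2) for all v ∈ V.

Multiply both sides by a test function v and integrate from 0 to 7/2:
  ∫_0^7/2 −u''(x) v(x) dx = ∫_0^7/2 f(x) v(x) dx.
Integrate the LHS by parts once:
  ∫_0^7/2 −u'' v dx = −[u'(x) v(x)]_0^7/2 + ∫_0^7/2 u'(x) v'(x) dx.
Thus ∫_0^7/2 u'(x) v'(x) dx = ∫_0^7/2 f(x) v(x) dx + [u'(x) v(x)]_0^7/2.
Choose V so that boundary terms are either known or forced to vanish.
Mixed BC: u(0) = 0 (Dirichlet) and u'(7/2) = 1 (Neumann). Define V = {v ∈ H^1(0, 7/2) : v(0) = 0}. Then [u' v]_0^7/2 = u'(7/2)·v(7/2) − u'(0)·0 = v(7/2).
Weak formulation: find u (satisfying any essential BC) such that ∫_0^7/2 u'(x) v'(x) dx = ∫_0^7/2 f v dx + v(7/2) for all v ∈ V (Dirichlet at 0 absorbed into V; Neumann datum at x = 7/2 contributes the boundary term).
Substituting f(x) = 4*sin(4*π*x/7), the right-hand side is ∫_0^7/2 (4*sin(4*π*x/7)) v dx + v(7/2).


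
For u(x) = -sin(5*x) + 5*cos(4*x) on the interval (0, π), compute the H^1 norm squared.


||u||_{H^1(0,π)}^2 = -1700/9 + 451*π/2

u'(x) = -20*sin(4*x) - 5*cos(5*x).
Expand u² and (u')² and integrate term by term on (0, π), using: for integers n ≥ 1, ∫_0^π sin²(nx) dx = ∫_0^π cos²(nx) dx = π/2; for n ≠ n', ∫_0^π sin(nx)sin(n'x) dx = ∫_0^π cos(nx)cos(n'x) dx = 0; and by product-to-sum, ∫_0^π sin(nx)cos(n'x) dx = ½∫_0^π [sin((n+n')x) + sin((n−n')x)] dx, which is 0 when n+n' is even and 2n/(n²−n'²) when n+n' is odd (it need not vanish on (0, π)).
  u² squared terms: (-1)²·∫sin(5x)² dx = 1·π/2 = π/2;  (5)²·∫cos(4x)² dx = 25·π/2 = 25*π/2.
  u² cross terms: 2·(-1)·(5)·∫sin(5x)·cos(4x) dx = -10·(10/9) = -100/9.
  So ∫_0^π u² dx = π/2 + 25*π/2 − 100/9 = -100/9 + 13*π.
  (u')² squared terms: (-20)²·∫sin(4x)² dx = 400·π/2 = 200*π;  (-5)²·∫cos(5x)² dx = 25·π/2 = 25*π/2.
  (u')² cross terms: 2·(-20)·(-5)·∫sin(4x)·cos(5x) dx = 200·(-8/9) = -1600/9.
  So ∫_0^π (u')² dx = 200*π + 25*π/2 − 1600/9 = -1600/9 + 425*π/2.
||u||_{H^1}^2 = (-100/9 + 13*π) + (-1600/9 + 425*π/2) = -1700/9 + 451*π/2.


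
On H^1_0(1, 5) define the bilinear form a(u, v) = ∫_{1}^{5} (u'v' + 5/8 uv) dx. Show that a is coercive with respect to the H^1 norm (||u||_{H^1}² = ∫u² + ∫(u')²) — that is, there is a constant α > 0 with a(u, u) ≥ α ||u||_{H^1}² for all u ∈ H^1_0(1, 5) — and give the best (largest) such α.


α = (π^2 + 10)/(π^2 + 16)

Coercivity of a(·,·) on H^1_0(1, 5) means a(u, u) ≥ α ||u||_{H^1}² for every u ∈ H^1_0.
The interval has length L = 4, and Poincaré/coercivity depend only on L. Here a(u, u) = ∫(u')² + (5/8)·∫u².
Here 0 < c = 5/8 < 1. The condition a(u,u) ≥ α||u||_{H^1}² reads (1−α)∫(u')² ≥ (α−c)∫u². Any admissible α is ≤ 1 (rapidly oscillating u have ∫u²/∫(u')² → 0), and α = 1 would force 0 ≥ (1−c)∫u², impossible since c < 1; so 1−α > 0. By the sharp Poincaré inequality on H^1_0 of an interval of length L, ∫(u')² ≥ (π/L)²∫u² with equality for the first sine mode sin(π(x−x₀)/L) (x₀ the left endpoint), so the inequality holds for all u iff (1−α)(π/L)² ≥ α − c, i.e. α ≤ ((π/L)² + c)/((π/L)² + 1) = (1 + c(L/π)²)/(1 + (L/π)²). With (π/L)² = π^2/16 and c = 5/8, the largest admissible constant is α = ((π/L)² + c)/((π/L)² + 1).
Simplifying, α = (π^2 + 10)/(π^2 + 16).


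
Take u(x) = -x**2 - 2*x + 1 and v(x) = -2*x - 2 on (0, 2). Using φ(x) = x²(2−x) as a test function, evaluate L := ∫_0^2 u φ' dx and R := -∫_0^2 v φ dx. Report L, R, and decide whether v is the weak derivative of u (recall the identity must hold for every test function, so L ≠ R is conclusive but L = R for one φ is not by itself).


LHS = 88/15, RHS = 88/15. Yes, v = u' weakly.

u(x) = -x**2 - 2*x + 1, classical derivative u'(x) = -2*x - 2.
φ(x) = x²(2−x), so φ'(x) = x*(4 - 3*x).
Note φ(0) = φ(2) = 0, so the boundary term u·φ vanishes.
LHS = ∫_0^2 u(x) φ'(x) dx = ∫_0^2 (3*x^4 + 2*x^3 - 11*x^2 + 4*x) dx. Term by term:
  ∫_0^2 3*x^4 dx = 96/5;  ∫_0^2 2*x^3 dx = 8;  ∫_0^2 -11*x^2 dx = -88/3;
  ∫_0^2 4*x dx = 8.
Sum: 96/5 + 8 − 88/3 + 8 = 88/15.
So LHS = 88/15.
∫_0^2 v(x) φ(x) dx = ∫_0^2 (2*x^4 - 2*x^3 - 4*x^2) dx. Term by term:
  ∫_0^2 2*x^4 dx = 64/5;  ∫_0^2 -2*x^3 dx = -8;  ∫_0^2 -4*x^2 dx = -32/3.
Sum: 64/5 − 8 − 32/3 = -88/15.
So RHS = -∫_0^2 v(x) φ(x) dx = 88/15.
LHS = RHS, so the identity holds for this test φ.
Moreover u is smooth here and v(x) = u'(x) = -2*x - 2 pointwise, so the identity holds for every test function. Hence v is the weak derivative of u.


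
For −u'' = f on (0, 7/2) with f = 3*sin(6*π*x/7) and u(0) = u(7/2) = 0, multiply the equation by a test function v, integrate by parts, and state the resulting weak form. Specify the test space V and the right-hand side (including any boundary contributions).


V = H^1_0(0, 7/2) (so v(0) = v(7/2) = 0); weak form: ∫_0^7/2 u'v' dx = ∫_0^7/2 (3*sin(6*π*x/7)) v dx for all v ∈ V.

Multiply both sides by a test function v and integrate from 0 to 7/2:
  ∫_0^7/2 −u''(x) v(x) dx = ∫_0^7/2 f(x) v(x) dx.
Integrate the LHS by parts once:
  ∫_0^7/2 −u'' v dx = −[u'(x) v(x)]_0^7/2 + ∫_0^7/2 u'(x) v'(x) dx.
Thus ∫_0^7/2 u'(x) v'(x) dx = ∫_0^7/2 f(x) v(x) dx + [u'(x) v(x)]_0^7/2.
Choose V so that boundary terms are either known or forced to vanish.
u is Dirichlet: u(0) = u(7/2) = 0. Let V = H^1_0(0, 7/2); then v(0) = v(7/2) = 0, and [u' v]_0^7/2 = 0.
Weak formulation: find u (satisfying any essential BC) such that ∫_0^7/2 u'(x) v'(x) dx = ∫_0^7/2 f v dx for all v ∈ V.
Substituting f(x) = 3*sin(6*π*x/7), the right-hand side is ∫_0^7/2 (3*sin(6*π*x/7)) v dx.


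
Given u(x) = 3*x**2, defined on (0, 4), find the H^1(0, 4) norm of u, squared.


||u||_{H^1}^2 = 13056/5

The H^1 norm (squared) on an interval (0, L) is
  ||u||_{H^1}^2 = ∫_0^L u(x)^2 dx + ∫_0^L u'(x)^2 dx.
Compute u'(x) = 6*x.
Then u(x)^2 = 9*x**4 and u'(x)^2 = 36*x**2.
Integrate each monomial from 0 to 4 using ∫_0^4 c·x^n dx = c·4^(n+1)/(n+1):
  ∫_0^4 u(x)^2 dx = ∫_0^4 (9*x^4) dx. Term by term:
    ∫_0^4 9*x^4 dx = 9216/5.
  ∫_0^4 u'(x)^2 dx = ∫_0^4 (36*x^2) dx. Term by term:
    ∫_0^4 36*x^2 dx = 768.
Adding: ||u||_{H^1}^2 = 9216/5 + 768 = 13056/5.


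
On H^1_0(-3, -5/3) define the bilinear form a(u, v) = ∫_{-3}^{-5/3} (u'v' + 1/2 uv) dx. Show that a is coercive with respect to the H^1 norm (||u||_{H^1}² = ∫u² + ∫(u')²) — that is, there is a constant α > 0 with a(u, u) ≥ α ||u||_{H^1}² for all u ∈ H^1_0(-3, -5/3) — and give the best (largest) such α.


α = (8 + 9*π^2)/(16 + 9*π^2)

Coercivity of a(·,·) on H^1_0(-3, -5/3) means a(u, u) ≥ α ||u||_{H^1}² for every u ∈ H^1_0.
The interval has length L = 4/3, and Poincaré/coercivity depend only on L. Here a(u, u) = ∫(u')² + (1/2)·∫u².
Here 0 < c = 1/2 < 1. The condition a(u,u) ≥ α||u||_{H^1}² reads (1−α)∫(u')² ≥ (α−c)∫u². Any admissible α is ≤ 1 (rapidly oscillating u have ∫u²/∫(u')² → 0), and α = 1 would force 0 ≥ (1−c)∫u², impossible since c < 1; so 1−α > 0. By the sharp Poincaré inequality on H^1_0 of an interval of length L, ∫(u')² ≥ (π/L)²∫u² with equality for the first sine mode sin(π(x−x₀)/L) (x₀ the left endpoint), so the inequality holds for all u iff (1−α)(π/L)² ≥ α − c, i.e. α ≤ ((π/L)² + c)/((π/L)² + 1) = (1 + c(L/π)²)/(1 + (L/π)²). With (π/L)² = 9*π^2/16 and c = 1/2, the largest admissible constant is α = ((π/L)² + c)/((π/L)² + 1).
Simplifying, α = (8 + 9*π^2)/(16 + 9*π^2).


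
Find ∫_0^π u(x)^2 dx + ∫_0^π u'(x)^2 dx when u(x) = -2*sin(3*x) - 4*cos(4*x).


||u||_{H^1(0,π)}^2 = -1632/7 + 156*π

u'(x) = 16*sin(4*x) - 6*cos(3*x).
Expand u² and (u')² and integrate term by term on (0, π), using: for integers n ≥ 1, ∫_0^π sin²(nx) dx = ∫_0^π cos²(nx) dx = π/2; for n ≠ n', ∫_0^π sin(nx)sin(n'x) dx = ∫_0^π cos(nx)cos(n'x) dx = 0; and by product-to-sum, ∫_0^π sin(nx)cos(n'x) dx = ½∫_0^π [sin((n+n')x) + sin((n−n')x)] dx, which is 0 when n+n' is even and 2n/(n²−n'²) when n+n' is odd (it need not vanish on (0, π)).
  u² squared terms: (-4)²·∫cos(4x)² dx = 16·π/2 = 8*π;  (-2)²·∫sin(3x)² dx = 4·π/2 = 2*π.
  u² cross terms: 2·(-4)·(-2)·∫cos(4x)·sin(3x) dx = 16·(-6/7) = -96/7.
  So ∫_0^π u² dx = 8*π + 2*π − 96/7 = -96/7 + 10*π.
  (u')² squared terms: (-6)²·∫cos(3x)² dx = 36·π/2 = 18*π;  (16)²·∫sin(4x)² dx = 256·π/2 = 128*π.
  (u')² cross terms: 2·(-6)·(16)·∫cos(3x)·sin(4x) dx = -192·(8/7) = -1536/7.
  So ∫_0^π (u')² dx = 18*π + 128*π − 1536/7 = -1536/7 + 146*π.
||u||_{H^1}^2 = (-96/7 + 10*π) + (-1536/7 + 146*π) = -1632/7 + 156*π.


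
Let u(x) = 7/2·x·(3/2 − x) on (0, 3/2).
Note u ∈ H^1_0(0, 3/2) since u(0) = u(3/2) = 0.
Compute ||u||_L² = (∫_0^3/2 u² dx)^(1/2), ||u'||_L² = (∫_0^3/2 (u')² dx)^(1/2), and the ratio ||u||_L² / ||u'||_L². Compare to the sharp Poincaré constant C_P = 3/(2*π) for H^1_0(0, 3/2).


||u||_L² / ||u'||_L² = 3*sqrt(10)/20 < C_P = 3/(2*π).

u(x) = 7/2·x·(3/2 − x), so u'(x) = 21/4 - 7*x.
u(x) = 7/2·x·(3/2 − x) vanishes at x = 0 and x = 3/2, so u ∈ H^1_0(0, 3/2). Differentiate via the product rule and integrate the resulting polynomials term by term.
  ∫_0^3/2 u² dx = ∫_0^3/2 (49*x^4/4 - 147*x^3/4 + 441*x^2/16) dx. Term by term:
    ∫_0^3/2 49*x^4/4 dx = 11907/640;  ∫_0^3/2 -147*x^3/4 dx = -11907/256;  ∫_0^3/2 441*x^2/16 dx = 3969/128.
  Sum: 11907/640 − 11907/256 + 3969/128 = 3969/1280.
  ∫_0^3/2 (u')² dx = ∫_0^3/2 (49*x^2 - 147*x/2 + 441/16) dx. Term by term:
    ∫_0^3/2 49*x^2 dx = 441/8;  ∫_0^3/2 -147*x/2 dx = -1323/16;  ∫_0^3/2 441/16 dx = 1323/32.
  Sum: 441/8 − 1323/16 + 1323/32 = 441/32.
∫_0^3/2 u² dx = 3969/1280, so ||u||_L² = 63*sqrt(5)/80.
∫_0^3/2 (u')² dx = 441/32, so ||u'||_L² = 21*sqrt(2)/8.
Ratio ||u||_L² / ||u'||_L² = 3*sqrt(10)/20.
Sharp Poincaré constant on H^1_0(0, 3/2) is C_P = L/π = 3/(2*π), achieved by sin(2*π/3·x).
A polynomial bump cannot attain the sharp Poincaré constant (only the first sine eigenfunction does), so the ratio is strictly less than C_P, consistent with ||u||_L² ≤ C_P ||u'||_L².


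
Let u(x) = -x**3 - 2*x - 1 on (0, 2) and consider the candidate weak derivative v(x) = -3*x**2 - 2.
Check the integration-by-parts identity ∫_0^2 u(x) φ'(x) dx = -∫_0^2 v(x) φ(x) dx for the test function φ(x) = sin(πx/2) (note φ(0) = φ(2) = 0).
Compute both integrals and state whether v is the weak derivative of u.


LHS = -96/π^3 + 32/π, RHS = -96/π^3 + 32/π. Yes, v = u' weakly.

u(x) = -x**3 - 2*x - 1, classical derivative u'(x) = -3*x**2 - 2.
φ(x) = sin(πx/2), so φ'(x) = π*cos(π*x/2)/2.
Note φ(0) = φ(2) = 0, so the boundary term u·φ vanishes.
LHS = ∫_0^2 u(x) φ'(x) dx = ∫_0^2 (-π*x^3*cos(π*x/2)/2 - π*x*cos(π*x/2) - π*cos(π*x/2)/2) dx. Term by term:
  ∫_0^2 -π*cos(π*x/2)/2 dx = 0;  ∫_0^2 -π*x*cos(π*x/2) dx = 8/π;  ∫_0^2 -π*x^3*cos(π*x/2)/2 dx = -96/π^3 + 24/π.
Sum: 0 + 8/π + -96/π^3 + 24/π = -96/π^3 + 32/π.
So LHS = -96/π^3 + 32/π.
∫_0^2 v(x) φ(x) dx = ∫_0^2 (-3*x^2*sin(π*x/2) - 2*sin(π*x/2)) dx. Term by term:
  ∫_0^2 -2*sin(π*x/2) dx = -8/π;  ∫_0^2 -3*x^2*sin(π*x/2) dx = -24/π + 96/π^3.
Sum: -8/π + -24/π + 96/π^3 = -32/π + 96/π^3.
So RHS = -∫_0^2 v(x) φ(x) dx = -96/π^3 + 32/π.
LHS = RHS, so the identity holds for this test φ.
Moreover u is smooth here and v(x) = u'(x) = -3*x**2 - 2 pointwise, so the identity holds for every test function. Hence v is the weak derivative of u.


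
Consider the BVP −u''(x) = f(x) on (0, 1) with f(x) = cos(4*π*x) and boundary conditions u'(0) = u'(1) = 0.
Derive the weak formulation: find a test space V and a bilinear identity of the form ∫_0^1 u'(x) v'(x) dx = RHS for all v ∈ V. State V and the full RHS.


V = H^1(0, 1) (no boundary constraint on v; u is determined up to an additive constant); weak form: ∫_0^1 u'v' dx = ∫_0^1 (cos(4*π*x)) v dx for all v ∈ V.

Multiply both sides by a test function v and integrate from 0 to 1:
  ∫_0^1 −u''(x) v(x) dx = ∫_0^1 f(x) v(x) dx.
Integrate the LHS by parts once:
  ∫_0^1 −u'' v dx = −[u'(x) v(x)]_0^1 + ∫_0^1 u'(x) v'(x) dx.
Thus ∫_0^1 u'(x) v'(x) dx = ∫_0^1 f(x) v(x) dx + [u'(x) v(x)]_0^1.
Choose V so that boundary terms are either known or forced to vanish.
u has homogeneous Neumann: u'(0) = u'(1) = 0. So [u' v]_0^1 = 0·v(1) − 0·v(0) = 0 for any v; take V = H^1(0, 1).
Weak formulation: find u (satisfying any essential BC) such that ∫_0^1 u'(x) v'(x) dx = ∫_0^1 f v dx for all v ∈ V (homogeneous Neumann, so boundary terms vanish).
Substituting f(x) = cos(4*π*x), the right-hand side is ∫_0^1 (cos(4*π*x)) v dx.
Compatibility check (pure Neumann): taking v ≡ 1 ∈ V gives 0 = ∫_0^1 f dx + (0) − (0), i.e. ∫_0^1 f dx must equal u'(0) − u'(1) = 0. Indeed ∫_0^1 (cos(4*π*x)) dx = 0, so the data are compatible. The solution is then unique only up to an additive constant (fix it e.g. by requiring ∫_0^1 u dx = 0).


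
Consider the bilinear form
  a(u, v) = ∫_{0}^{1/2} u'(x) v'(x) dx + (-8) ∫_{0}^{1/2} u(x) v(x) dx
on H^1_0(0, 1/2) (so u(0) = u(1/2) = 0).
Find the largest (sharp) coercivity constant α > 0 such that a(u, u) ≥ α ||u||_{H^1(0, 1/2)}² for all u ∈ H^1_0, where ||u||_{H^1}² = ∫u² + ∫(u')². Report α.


α = 4*(-2 + π^2)/(1 + 4*π^2)

Coercivity of a(·,·) on H^1_0(0, 1/2) means a(u, u) ≥ α ||u||_{H^1}² for every u ∈ H^1_0.
The interval has length L = 1/2, and Poincaré/coercivity depend only on L. Here a(u, u) = ∫(u')² + (-8)·∫u².
Here c = -8 < 0 with |c| < (π/L)² = 4*π^2, so coercivity still holds. The condition a(u,u) ≥ α||u||_{H^1}² reads (1−α)∫(u')² ≥ (α−c)∫u². Any admissible α is ≤ 1 (rapidly oscillating u have ∫u²/∫(u')² → 0), and α = 1 would force 0 ≥ (1−c)∫u², impossible since c < 1; so 1−α > 0. By the sharp Poincaré inequality on H^1_0 of an interval of length L, ∫(u')² ≥ (π/L)²∫u² with equality for the first sine mode sin(π(x−x₀)/L) (x₀ the left endpoint), so the inequality holds for all u iff (1−α)(π/L)² ≥ α − c, i.e. α ≤ ((π/L)² + c)/((π/L)² + 1) = (1 + c(L/π)²)/(1 + (L/π)²). (Direct route, valid since c ≤ 0: Poincaré gives c∫u² ≥ c(L/π)²∫(u')², so a(u,u) ≥ (1 + c(L/π)²)∫(u')², while ||u||_{H^1}² ≤ (1 + (L/π)²)∫(u')²; dividing yields the same α.) With (π/L)² = 4*π^2 and c = -8, the largest admissible constant is α = ((π/L)² + c)/((π/L)² + 1).
Simplifying, α = 4*(-2 + π^2)/(1 + 4*π^2).


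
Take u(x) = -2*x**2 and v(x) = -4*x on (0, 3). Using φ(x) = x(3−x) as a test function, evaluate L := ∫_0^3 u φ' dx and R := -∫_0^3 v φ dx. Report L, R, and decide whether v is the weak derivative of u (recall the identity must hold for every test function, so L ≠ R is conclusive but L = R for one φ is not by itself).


LHS = 27, RHS = 27. Yes, v = u' weakly.

u(x) = -2*x**2, classical derivative u'(x) = -4*x.
φ(x) = x(3−x), so φ'(x) = 3 - 2*x.
Note φ(0) = φ(3) = 0, so the boundary term u·φ vanishes.
LHS = ∫_0^3 u(x) φ'(x) dx = ∫_0^3 (4*x^3 - 6*x^2) dx. Term by term:
  ∫_0^3 4*x^3 dx = 81;  ∫_0^3 -6*x^2 dx = -54.
Sum: 81 − 54 = 27.
So LHS = 27.
∫_0^3 v(x) φ(x) dx = ∫_0^3 (4*x^3 - 12*x^2) dx. Term by term:
  ∫_0^3 4*x^3 dx = 81;  ∫_0^3 -12*x^2 dx = -108.
Sum: 81 − 108 = -27.
So RHS = -∫_0^3 v(x) φ(x) dx = 27.
LHS = RHS, so the identity holds for this test φ.
Moreover u is smooth here and v(x) = u'(x) = -4*x pointwise, so the identity holds for every test function. Hence v is the weak derivative of u.


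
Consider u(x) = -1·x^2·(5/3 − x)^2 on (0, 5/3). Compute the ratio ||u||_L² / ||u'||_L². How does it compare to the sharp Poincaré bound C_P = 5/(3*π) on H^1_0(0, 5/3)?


||u||_L² / ||u'||_L² = 5*sqrt(3)/18 < C_P = 5/(3*π).

u(x) = -1·x^2·(5/3 − x)^2, so u'(x) = 2*x*(-18*x^2 + 45*x - 25)/9.
u(x) = -1·x^2·(5/3 − x)^2 vanishes at x = 0 and x = 5/3, so u ∈ H^1_0(0, 5/3). Differentiate via the product rule and integrate the resulting polynomials term by term.
  ∫_0^5/3 u² dx = ∫_0^5/3 (x^8 - 20*x^7/3 + 50*x^6/3 - 500*x^5/27 + 625*x^4/81) dx. Term by term:
    ∫_0^5/3 x^8 dx = 1953125/177147;  ∫_0^5/3 -20*x^7/3 dx = -1953125/39366;  ∫_0^5/3 50*x^6/3 dx = 3906250/45927;
    ∫_0^5/3 -500*x^5/27 dx = -3906250/59049;  ∫_0^5/3 625*x^4/81 dx = 390625/19683.
  Sum: 1953125/177147 − 1953125/39366 + 3906250/45927 − 3906250/59049 + 390625/19683 = 390625/2480058.
  ∫_0^5/3 (u')² dx = ∫_0^5/3 (16*x^6 - 80*x^5 + 1300*x^4/9 - 1000*x^3/9 + 2500*x^2/81) dx. Term by term:
    ∫_0^5/3 16*x^6 dx = 1250000/15309;  ∫_0^5/3 -80*x^5 dx = -625000/2187;  ∫_0^5/3 1300*x^4/9 dx = 812500/2187;
    ∫_0^5/3 -1000*x^3/9 dx = -156250/729;  ∫_0^5/3 2500*x^2/81 dx = 312500/6561.
  Sum: 1250000/15309 − 625000/2187 + 812500/2187 − 156250/729 + 312500/6561 = 31250/45927.
∫_0^5/3 u² dx = 390625/2480058, so ||u||_L² = 625*sqrt(42)/10206.
∫_0^5/3 (u')² dx = 31250/45927, so ||u'||_L² = 125*sqrt(14)/567.
Ratio ||u||_L² / ||u'||_L² = 5*sqrt(3)/18.
Sharp Poincaré constant on H^1_0(0, 5/3) is C_P = L/π = 5/(3*π), achieved by sin(3*π/5·x).
A polynomial bump cannot attain the sharp Poincaré constant (only the first sine eigenfunction does), so the ratio is strictly less than C_P, consistent with ||u||_L² ≤ C_P ||u'||_L².


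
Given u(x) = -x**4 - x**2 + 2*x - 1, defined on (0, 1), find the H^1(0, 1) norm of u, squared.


||u||_{H^1}^2 = 992/315

The H^1 norm (squared) on an interval (0, L) is
  ||u||_{H^1}^2 = ∫_0^L u(x)^2 dx + ∫_0^L u'(x)^2 dx.
Compute u'(x) = -4*x**3 - 2*x + 2.
Then u(x)^2 = x**8 + 2*x**6 - 4*x**5 + 3*x**4 - 4*x**3 + 6*x**2 - 4*x + 1 and u'(x)^2 = 16*x**6 + 16*x**4 - 16*x**3 + 4*x**2 - 8*x + 4.
Integrate each monomial from 0 to 1 using ∫_0^1 c·x^n dx = c·1^(n+1)/(n+1):
  ∫_0^1 u(x)^2 dx = ∫_0^1 (x^8 + 2*x^6 - 4*x^5 + 3*x^4 - 4*x^3 + 6*x^2 - 4*x + 1) dx. Term by term:
    ∫_0^1 x^8 dx = 1/9;  ∫_0^1 2*x^6 dx = 2/7;  ∫_0^1 -4*x^5 dx = -2/3;
    ∫_0^1 3*x^4 dx = 3/5;  ∫_0^1 -4*x^3 dx = -1;  ∫_0^1 6*x^2 dx = 2;
    ∫_0^1 -4*x dx = -2;  ∫_0^1 1 dx = 1.
  Sum: 1/9 + 2/7 − 2/3 + 3/5 − 1 + 2 − 2 + 1 = 104/315.
  ∫_0^1 u'(x)^2 dx = ∫_0^1 (16*x^6 + 16*x^4 - 16*x^3 + 4*x^2 - 8*x + 4) dx. Term by term:
    ∫_0^1 16*x^6 dx = 16/7;  ∫_0^1 16*x^4 dx = 16/5;  ∫_0^1 -16*x^3 dx = -4;
    ∫_0^1 4*x^2 dx = 4/3;  ∫_0^1 -8*x dx = -4;  ∫_0^1 4 dx = 4.
  Sum: 16/7 + 16/5 − 4 + 4/3 − 4 + 4 = 296/105.
Adding: ||u||_{H^1}^2 = 104/315 + 296/105 = 992/315.


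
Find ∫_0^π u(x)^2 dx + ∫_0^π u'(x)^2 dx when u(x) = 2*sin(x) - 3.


||u||_{H^1(0,π)}^2 = -24 + 13*π

u'(x) = 2*cos(x).
Expand u² and (u')² and integrate term by term on (0, π), using: for integers n ≥ 1, ∫_0^π sin²(nx) dx = ∫_0^π cos²(nx) dx = π/2; for n ≠ n', ∫_0^π sin(nx)sin(n'x) dx = ∫_0^π cos(nx)cos(n'x) dx = 0; and by product-to-sum, ∫_0^π sin(nx)cos(n'x) dx = ½∫_0^π [sin((n+n')x) + sin((n−n')x)] dx, which is 0 when n+n' is even and 2n/(n²−n'²) when n+n' is odd (it need not vanish on (0, π)). For the constant mode: ∫_0^π 1 dx = π, ∫_0^π cos(nx) dx = 0, ∫_0^π sin(nx) dx = (1−(−1)^n)/n.
  u² squared terms: (-3)²·∫1 dx = 9·π = 9*π;  (2)²·∫sin(x)² dx = 4·π/2 = 2*π.
  u² cross terms: 2·(-3)·(2)·∫1·sin(x) dx = -12·(2) = -24.
  So ∫_0^π u² dx = 9*π + 2*π − 24 = -24 + 11*π.
  (u')² squared terms: (2)²·∫cos(x)² dx = 4·π/2 = 2*π.
  So ∫_0^π (u')² dx = 2*π.
||u||_{H^1}^2 = (-24 + 11*π) + (2*π) = -24 + 13*π.


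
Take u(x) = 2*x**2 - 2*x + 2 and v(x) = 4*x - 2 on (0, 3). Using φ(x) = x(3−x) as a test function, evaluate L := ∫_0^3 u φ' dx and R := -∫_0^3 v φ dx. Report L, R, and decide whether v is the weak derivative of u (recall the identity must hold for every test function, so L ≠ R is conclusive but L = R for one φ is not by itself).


LHS = -18, RHS = -18. Yes, v = u' weakly.

u(x) = 2*x**2 - 2*x + 2, classical derivative u'(x) = 4*x - 2.
φ(x) = x(3−x), so φ'(x) = 3 - 2*x.
Note φ(0) = φ(3) = 0, so the boundary term u·φ vanishes.
LHS = ∫_0^3 u(x) φ'(x) dx = ∫_0^3 (-4*x^3 + 10*x^2 - 10*x + 6) dx. Term by term:
  ∫_0^3 -4*x^3 dx = -81;  ∫_0^3 10*x^2 dx = 90;  ∫_0^3 -10*x dx = -45;
  ∫_0^3 6 dx = 18.
Sum: -81 + 90 − 45 + 18 = -18.
So LHS = -18.
∫_0^3 v(x) φ(x) dx = ∫_0^3 (-4*x^3 + 14*x^2 - 6*x) dx. Term by term:
  ∫_0^3 -4*x^3 dx = -81;  ∫_0^3 14*x^2 dx = 126;  ∫_0^3 -6*x dx = -27.
Sum: -81 + 126 − 27 = 18.
So RHS = -∫_0^3 v(x) φ(x) dx = -18.
LHS = RHS, so the identity holds for this test φ.
Moreover u is smooth here and v(x) = u'(x) = 4*x - 2 pointwise, so the identity holds for every test function. Hence v is the weak derivative of u.


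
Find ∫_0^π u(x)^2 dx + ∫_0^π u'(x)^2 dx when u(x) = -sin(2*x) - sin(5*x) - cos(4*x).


||u||_{H^1(0,π)}^2 = 340/9 + 24*π

u'(x) = 4*sin(4*x) - 2*cos(2*x) - 5*cos(5*x).
Expand u² and (u')² and integrate term by term on (0, π), using: for integers n ≥ 1, ∫_0^π sin²(nx) dx = ∫_0^π cos²(nx) dx = π/2; for n ≠ n', ∫_0^π sin(nx)sin(n'x) dx = ∫_0^π cos(nx)cos(n'x) dx = 0; and by product-to-sum, ∫_0^π sin(nx)cos(n'x) dx = ½∫_0^π [sin((n+n')x) + sin((n−n')x)] dx, which is 0 when n+n' is even and 2n/(n²−n'²) when n+n' is odd (it need not vanish on (0, π)).
  u² squared terms: (-1)²·∫cos(4x)² dx = 1·π/2 = π/2;  (-1)²·∫sin(2x)² dx = 1·π/2 = π/2;  (-1)²·∫sin(5x)² dx = 1·π/2 = π/2.
  u² cross terms: 2·(-1)·(-1)·∫cos(4x)·sin(2x) dx = 2·(0) = 0;  2·(-1)·(-1)·∫cos(4x)·sin(5x) dx = 2·(10/9) = 20/9;  2·(-1)·(-1)·∫sin(2x)·sin(5x) dx = 2·(0) = 0.
  So ∫_0^π u² dx = π/2 + π/2 + π/2 + 0 + 20/9 + 0 = 20/9 + 3*π/2.
  (u')² squared terms: (-5)²·∫cos(5x)² dx = 25·π/2 = 25*π/2;  (-2)²·∫cos(2x)² dx = 4·π/2 = 2*π;  (4)²·∫sin(4x)² dx = 16·π/2 = 8*π.
  (u')² cross terms: 2·(-5)·(-2)·∫cos(5x)·cos(2x) dx = 20·(0) = 0;  2·(-5)·(4)·∫cos(5x)·sin(4x) dx = -40·(-8/9) = 320/9;  2·(-2)·(4)·∫cos(2x)·sin(4x) dx = -16·(0) = 0.
  So ∫_0^π (u')² dx = 25*π/2 + 2*π + 8*π + 0 + 320/9 + 0 = 320/9 + 45*π/2.
||u||_{H^1}^2 = (20/9 + 3*π/2) + (320/9 + 45*π/2) = 340/9 + 24*π.


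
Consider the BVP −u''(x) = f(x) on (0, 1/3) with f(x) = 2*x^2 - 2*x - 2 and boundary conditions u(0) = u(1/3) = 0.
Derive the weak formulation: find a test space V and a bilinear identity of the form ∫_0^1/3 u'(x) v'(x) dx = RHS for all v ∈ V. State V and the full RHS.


V = H^1_0(0, 1/3) (so v(0) = v(1/3) = 0); weak form: ∫_0^1/3 u'v' dx = ∫_0^1/3 (2*x^2 - 2*x - 2) v dx for all v ∈ V.

Multiply both sides by a test function v and integrate from 0 to 1/3:
  ∫_0^1/3 −u''(x) v(x) dx = ∫_0^1/3 f(x) v(x) dx.
Integrate the LHS by parts once:
  ∫_0^1/3 −u'' v dx = −[u'(x) v(x)]_0^1/3 + ∫_0^1/3 u'(x) v'(x) dx.
Thus ∫_0^1/3 u'(x) v'(x) dx = ∫_0^1/3 f(x) v(x) dx + [u'(x) v(x)]_0^1/3.
Choose V so that boundary terms are either known or forced to vanish.
u is Dirichlet: u(0) = u(1/3) = 0. Let V = H^1_0(0, 1/3); then v(0) = v(1/3) = 0, and [u' v]_0^1/3 = 0.
Weak formulation: find u (satisfying any essential BC) such that ∫_0^1/3 u'(x) v'(x) dx = ∫_0^1/3 f v dx for all v ∈ V.
Substituting f(x) = 2*x^2 - 2*x - 2, the right-hand side is ∫_0^1/3 (2*x^2 - 2*x - 2) v dx.


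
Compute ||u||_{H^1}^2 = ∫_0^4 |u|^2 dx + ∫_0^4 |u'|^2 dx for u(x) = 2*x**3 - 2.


||u||_{H^1}^2 = 568368/35

The H^1 norm (squared) on an interval (0, L) is
  ||u||_{H^1}^2 = ∫_0^L u(x)^2 dx + ∫_0^L u'(x)^2 dx.
Compute u'(x) = 6*x**2.
Then u(x)^2 = 4*x**6 - 8*x**3 + 4 and u'(x)^2 = 36*x**4.
Integrate each monomial from 0 to 4 using ∫_0^4 c·x^n dx = c·4^(n+1)/(n+1):
  ∫_0^4 u(x)^2 dx = ∫_0^4 (4*x^6 - 8*x^3 + 4) dx. Term by term:
    ∫_0^4 4*x^6 dx = 65536/7;  ∫_0^4 -8*x^3 dx = -512;  ∫_0^4 4 dx = 16.
  Sum: 65536/7 − 512 + 16 = 62064/7.
  ∫_0^4 u'(x)^2 dx = ∫_0^4 (36*x^4) dx. Term by term:
    ∫_0^4 36*x^4 dx = 36864/5.
Adding: ||u||_{H^1}^2 = 62064/7 + 36864/5 = 568368/35.


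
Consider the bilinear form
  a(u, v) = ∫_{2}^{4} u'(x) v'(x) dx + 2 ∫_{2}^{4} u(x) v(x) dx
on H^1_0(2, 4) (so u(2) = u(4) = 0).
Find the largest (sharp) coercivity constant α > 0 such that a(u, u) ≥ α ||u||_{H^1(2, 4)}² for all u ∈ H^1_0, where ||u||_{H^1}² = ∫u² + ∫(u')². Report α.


α = 1

Coercivity of a(·,·) on H^1_0(2, 4) means a(u, u) ≥ α ||u||_{H^1}² for every u ∈ H^1_0.
The interval has length L = 2, and Poincaré/coercivity depend only on L. Here a(u, u) = ∫(u')² + (2)·∫u².
Here c = 2 ≥ 1, so a(u,u) = ∫(u')² + c∫u² ≥ ∫(u')² + ∫u² = ||u||_{H^1}², i.e. α = 1 works. No larger α is possible: a(u,u) ≥ α||u||_{H^1}² means (1−α)∫(u')² ≥ (α−c)∫u², and for the modes u_n = sin(nπ(x−x₀)/L) (x₀ the left endpoint) one has ∫u_n²/∫(u_n')² = (L/(nπ))² → 0, so a(u_n,u_n)/||u_n||_{H^1}² → 1. Hence the optimal constant is α = 1.
Therefore α = 1.


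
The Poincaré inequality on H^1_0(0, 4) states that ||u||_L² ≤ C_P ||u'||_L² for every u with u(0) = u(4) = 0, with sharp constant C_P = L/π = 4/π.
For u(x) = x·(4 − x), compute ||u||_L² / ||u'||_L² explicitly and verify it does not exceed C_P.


||u||_L² / ||u'||_L² = 2*sqrt(10)/5 < C_P = 4/π.

u(x) = x·(4 − x), so u'(x) = 4 - 2*x.
u(x) = x·(4 − x) vanishes at x = 0 and x = 4, so u ∈ H^1_0(0, 4). Differentiate via the product rule and integrate the resulting polynomials term by term.
  ∫_0^4 u² dx = ∫_0^4 (x^4 - 8*x^3 + 16*x^2) dx. Term by term:
    ∫_0^4 x^4 dx = 1024/5;  ∫_0^4 -8*x^3 dx = -512;  ∫_0^4 16*x^2 dx = 1024/3.
  Sum: 1024/5 − 512 + 1024/3 = 512/15.
  ∫_0^4 (u')² dx = ∫_0^4 (4*x^2 - 16*x + 16) dx. Term by term:
    ∫_0^4 4*x^2 dx = 256/3;  ∫_0^4 -16*x dx = -128;  ∫_0^4 16 dx = 64.
  Sum: 256/3 − 128 + 64 = 64/3.
∫_0^4 u² dx = 512/15, so ||u||_L² = 16*sqrt(30)/15.
∫_0^4 (u')² dx = 64/3, so ||u'||_L² = 8*sqrt(3)/3.
Ratio ||u||_L² / ||u'||_L² = 2*sqrt(10)/5.
Sharp Poincaré constant on H^1_0(0, 4) is C_P = L/π = 4/π, achieved by sin(π/4·x).
A polynomial bump cannot attain the sharp Poincaré constant (only the first sine eigenfunction does), so the ratio is strictly less than C_P, consistent with ||u||_L² ≤ C_P ||u'||_L².


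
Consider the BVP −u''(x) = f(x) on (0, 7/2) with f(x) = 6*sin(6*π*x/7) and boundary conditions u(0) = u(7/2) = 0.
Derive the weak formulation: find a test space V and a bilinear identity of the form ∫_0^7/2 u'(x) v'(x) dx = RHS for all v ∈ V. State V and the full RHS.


V = H^1_0(0, 7/2) (so v(0) = v(7/2) = 0); weak form: ∫_0^7/2 u'v' dx = ∫_0^7/2 (6*sin(6*π*x/7)) v dx for all v ∈ V.

Multiply both sides by a test function v and integrate from 0 to 7/2:
  ∫_0^7/2 −u''(x) v(x) dx = ∫_0^7/2 f(x) v(x) dx.
Integrate the LHS by parts once:
  ∫_0^7/2 −u'' v dx = −[u'(x) v(x)]_0^7/2 + ∫_0^7/2 u'(x) v'(x) dx.
Thus ∫_0^7/2 u'(x) v'(x) dx = ∫_0^7/2 f(x) v(x) dx + [u'(x) v(x)]_0^7/2.
Choose V so that boundary terms are either known or forced to vanish.
u is Dirichlet: u(0) = u(7/2) = 0. Let V = H^1_0(0, 7/2); then v(0) = v(7/2) = 0, and [u' v]_0^7/2 = 0.
Weak formulation: find u (satisfying any essential BC) such that ∫_0^7/2 u'(x) v'(x) dx = ∫_0^7/2 f v dx for all v ∈ V.
Substituting f(x) = 6*sin(6*π*x/7), the right-hand side is ∫_0^7/2 (6*sin(6*π*x/7)) v dx.


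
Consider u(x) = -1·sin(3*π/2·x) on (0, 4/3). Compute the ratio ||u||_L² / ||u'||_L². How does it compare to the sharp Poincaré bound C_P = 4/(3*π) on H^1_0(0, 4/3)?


||u||_L² / ||u'||_L² = 2/(3*π) < C_P = 4/(3*π).

u(x) = -1·sin(3*π/2·x), so u'(x) = -3*π*cos(3*π*x/2)/2.
Writing u(x) = A·sin(kπx/L) with A = -1 and k = 2, use ∫_0^L sin²(kπx/L) dx = L/2 and ∫_0^L cos²(kπx/L) dx = L/2.
u² = 1·sin²(3*π/2·x) and (u')² = 9*π^2/4·cos²(3*π/2·x), and each of sin², cos² integrates to L/2 = 2/3 over (0, 4/3).
∫_0^4/3 u² dx = 2/3, so ||u||_L² = sqrt(6)/3.
∫_0^4/3 (u')² dx = 3*π^2/2, so ||u'||_L² = sqrt(6)*π/2.
Ratio ||u||_L² / ||u'||_L² = 2/(3*π).
Sharp Poincaré constant on H^1_0(0, 4/3) is C_P = L/π = 4/(3*π), achieved by sin(3*π/4·x).
This is the k = 2 harmonic; the ratio L/(kπ) is strictly less than C_P = L/π, consistent with the sharp inequality ||u||_L² ≤ C_P ||u'||_L².


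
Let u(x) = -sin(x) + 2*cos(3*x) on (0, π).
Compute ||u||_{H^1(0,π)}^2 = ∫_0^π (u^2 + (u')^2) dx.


||u||_{H^1(0,π)}^2 = 21*π

u'(x) = -6*sin(3*x) - cos(x).
Expand u² and (u')² and integrate term by term on (0, π), using: for integers n ≥ 1, ∫_0^π sin²(nx) dx = ∫_0^π cos²(nx) dx = π/2; for n ≠ n', ∫_0^π sin(nx)sin(n'x) dx = ∫_0^π cos(nx)cos(n'x) dx = 0; and by product-to-sum, ∫_0^π sin(nx)cos(n'x) dx = ½∫_0^π [sin((n+n')x) + sin((n−n')x)] dx, which is 0 when n+n' is even and 2n/(n²−n'²) when n+n' is odd (it need not vanish on (0, π)).
  u² squared terms: (-1)²·∫sin(x)² dx = 1·π/2 = π/2;  (2)²·∫cos(3x)² dx = 4·π/2 = 2*π.
  u² cross terms: 2·(-1)·(2)·∫sin(x)·cos(3x) dx = -4·(0) = 0.
  So ∫_0^π u² dx = π/2 + 2*π + 0 = 5*π/2.
  (u')² squared terms: (-1)²·∫cos(x)² dx = 1·π/2 = π/2;  (-6)²·∫sin(3x)² dx = 36·π/2 = 18*π.
  (u')² cross terms: 2·(-1)·(-6)·∫cos(x)·sin(3x) dx = 12·(0) = 0.
  So ∫_0^π (u')² dx = π/2 + 18*π + 0 = 37*π/2.
||u||_{H^1}^2 = (5*π/2) + (37*π/2) = 21*π.


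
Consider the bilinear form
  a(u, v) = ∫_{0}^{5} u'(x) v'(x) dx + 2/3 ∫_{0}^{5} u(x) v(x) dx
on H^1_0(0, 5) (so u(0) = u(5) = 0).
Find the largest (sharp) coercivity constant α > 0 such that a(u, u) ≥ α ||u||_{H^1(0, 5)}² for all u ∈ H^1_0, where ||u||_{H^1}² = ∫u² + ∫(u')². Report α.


α = (π^2 + 50/3)/(π^2 + 25)

Coercivity of a(·,·) on H^1_0(0, 5) means a(u, u) ≥ α ||u||_{H^1}² for every u ∈ H^1_0.
The interval has length L = 5, and Poincaré/coercivity depend only on L. Here a(u, u) = ∫(u')² + (2/3)·∫u².
Here 0 < c = 2/3 < 1. The condition a(u,u) ≥ α||u||_{H^1}² reads (1−α)∫(u')² ≥ (α−c)∫u². Any admissible α is ≤ 1 (rapidly oscillating u have ∫u²/∫(u')² → 0), and α = 1 would force 0 ≥ (1−c)∫u², impossible since c < 1; so 1−α > 0. By the sharp Poincaré inequality on H^1_0 of an interval of length L, ∫(u')² ≥ (π/L)²∫u² with equality for the first sine mode sin(π(x−x₀)/L) (x₀ the left endpoint), so the inequality holds for all u iff (1−α)(π/L)² ≥ α − c, i.e. α ≤ ((π/L)² + c)/((π/L)² + 1) = (1 + c(L/π)²)/(1 + (L/π)²). With (π/L)² = π^2/25 and c = 2/3, the largest admissible constant is α = ((π/L)² + c)/((π/L)² + 1).
Simplifying, α = (π^2 + 50/3)/(π^2 + 25).
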